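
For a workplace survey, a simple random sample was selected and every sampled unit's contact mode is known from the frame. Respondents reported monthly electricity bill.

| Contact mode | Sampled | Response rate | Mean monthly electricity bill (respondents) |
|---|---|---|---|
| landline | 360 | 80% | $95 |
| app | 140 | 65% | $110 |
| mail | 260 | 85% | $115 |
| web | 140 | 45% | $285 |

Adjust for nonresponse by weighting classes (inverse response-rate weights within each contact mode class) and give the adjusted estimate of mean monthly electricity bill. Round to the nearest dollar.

$133

Inverse-response-rate weighting restores each class to its sampled count, so class totals weight by n_sampled:
  landline: 360 × 95 = 34,200
  app: 140 × 110 = 15,400
  mail: 260 × 115 = 29,900
  web: 140 × 285 = 39,900
Adjusted estimate = 119,400 / 900 = 132.667 → $133.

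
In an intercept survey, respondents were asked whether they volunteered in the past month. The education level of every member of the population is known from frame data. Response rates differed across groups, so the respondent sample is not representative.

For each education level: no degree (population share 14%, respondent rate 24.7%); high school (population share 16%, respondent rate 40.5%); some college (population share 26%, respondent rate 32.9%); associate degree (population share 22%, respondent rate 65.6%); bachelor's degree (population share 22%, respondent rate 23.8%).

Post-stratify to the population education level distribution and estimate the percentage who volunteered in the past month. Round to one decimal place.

Each cell contributes population-share × respondent value:
  no degree: 0.14 × 24.7 = 3.458
  high school: 0.16 × 40.5 = 6.48
  some college: 0.26 × 32.9 = 8.554
  associate degree: 0.22 × 65.6 = 14.432
  bachelor's degree: 0.22 × 23.8 = 5.236
Post-stratified estimate = 38.16 → 38.2%.

38.2%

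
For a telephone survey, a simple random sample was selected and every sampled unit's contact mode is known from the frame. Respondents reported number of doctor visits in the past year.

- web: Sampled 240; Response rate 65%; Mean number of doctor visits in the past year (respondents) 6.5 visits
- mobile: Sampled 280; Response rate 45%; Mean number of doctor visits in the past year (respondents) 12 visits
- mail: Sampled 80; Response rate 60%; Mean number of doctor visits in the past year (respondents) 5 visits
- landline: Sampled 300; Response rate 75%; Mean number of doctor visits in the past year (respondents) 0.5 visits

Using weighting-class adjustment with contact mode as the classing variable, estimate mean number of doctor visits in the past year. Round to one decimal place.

6.1

Inverse-response-rate weighting restores each class to its sampled count, so class totals weight by n_sampled:
  web: 240 × 6.5 = 1560
  mobile: 280 × 12 = 3360
  mail: 80 × 5 = 400
  landline: 300 × 0.5 = 150
Adjusted estimate = 5470 / 900 = 6.07778 → 6.1.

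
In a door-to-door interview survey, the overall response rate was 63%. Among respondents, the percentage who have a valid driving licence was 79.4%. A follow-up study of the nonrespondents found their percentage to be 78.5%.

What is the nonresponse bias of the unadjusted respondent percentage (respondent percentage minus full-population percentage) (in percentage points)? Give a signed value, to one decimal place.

Nonresponse fraction = 1 − 0.63 = 0.37.
Bias = (nonresponse fraction) × (respondent percentage − nonrespondent percentage)
     = 0.37 × (79.4 − 78.5) = 0.37 × 0.9 = 0.333.

+0.3 percentage points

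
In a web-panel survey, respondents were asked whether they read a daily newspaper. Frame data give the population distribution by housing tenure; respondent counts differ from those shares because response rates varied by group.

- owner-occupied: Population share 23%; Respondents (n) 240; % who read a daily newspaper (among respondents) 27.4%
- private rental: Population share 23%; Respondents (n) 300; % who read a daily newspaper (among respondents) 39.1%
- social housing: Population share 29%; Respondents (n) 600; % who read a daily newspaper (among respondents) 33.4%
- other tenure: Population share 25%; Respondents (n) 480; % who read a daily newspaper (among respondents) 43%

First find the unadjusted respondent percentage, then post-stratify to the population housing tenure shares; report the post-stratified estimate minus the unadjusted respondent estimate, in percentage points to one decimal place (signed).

Unadjusted (pooled respondent) estimate weights by respondent counts:
  (240/1620)×27.4 + (300/1620)×39.1 + (600/1620)×33.4 + (480/1620)×43 = 36.4111%
Post-stratifying to population shares instead:
  0.23×27.4 + 0.23×39.1 + 0.29×33.4 + 0.25×43 = 35.731%
Difference = 35.731 − 36.4111 = -0.6801 pp.

-0.7 percentage points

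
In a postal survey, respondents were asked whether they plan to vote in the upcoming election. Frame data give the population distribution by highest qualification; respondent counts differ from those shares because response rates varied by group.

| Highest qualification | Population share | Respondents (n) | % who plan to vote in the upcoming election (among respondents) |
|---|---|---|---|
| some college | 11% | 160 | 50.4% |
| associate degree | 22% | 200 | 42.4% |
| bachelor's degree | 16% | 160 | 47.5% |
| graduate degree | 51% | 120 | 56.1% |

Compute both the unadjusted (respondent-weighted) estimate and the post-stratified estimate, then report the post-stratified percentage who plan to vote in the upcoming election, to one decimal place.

51.1%

Without adjustment, the pooled respondent share is:
  (160/640)×50.4 + (200/640)×42.4 + (160/640)×47.5 + (120/640)×56.1 = 48.2437%
Reweighting by population highest qualification shares:
  0.11×50.4 + 0.22×42.4 + 0.16×47.5 + 0.51×56.1 = 51.083%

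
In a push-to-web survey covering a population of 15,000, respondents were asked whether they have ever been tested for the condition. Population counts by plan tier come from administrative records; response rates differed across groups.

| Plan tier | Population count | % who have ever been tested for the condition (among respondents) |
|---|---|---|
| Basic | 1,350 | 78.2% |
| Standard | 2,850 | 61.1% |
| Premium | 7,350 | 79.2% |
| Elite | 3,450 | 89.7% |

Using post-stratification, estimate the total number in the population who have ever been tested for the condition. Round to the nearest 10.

11,710

Each cell contributes its population count × the respondent rate:
  Basic: 1,350 × 78.2% = 1055.7
  Standard: 2,850 × 61.1% = 1741.35
  Premium: 7,350 × 79.2% = 5821.2
  Elite: 3,450 × 89.7% = 3094.65
Estimated total = 11712.9 → 11,710.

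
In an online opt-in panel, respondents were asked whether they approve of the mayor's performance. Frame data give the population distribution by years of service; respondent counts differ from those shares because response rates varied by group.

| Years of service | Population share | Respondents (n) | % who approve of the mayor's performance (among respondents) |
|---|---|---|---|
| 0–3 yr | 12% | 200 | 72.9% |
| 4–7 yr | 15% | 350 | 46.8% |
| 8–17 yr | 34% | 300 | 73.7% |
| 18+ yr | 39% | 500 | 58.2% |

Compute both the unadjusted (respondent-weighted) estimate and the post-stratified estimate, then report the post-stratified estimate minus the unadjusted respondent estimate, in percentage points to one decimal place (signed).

+2.7 percentage points

Unadjusted (pooled respondent) estimate weights by respondent counts:
  (200/1350)×72.9 + (350/1350)×46.8 + (300/1350)×73.7 + (500/1350)×58.2 = 60.8667%
Post-stratifying to population shares instead:
  0.12×72.9 + 0.15×46.8 + 0.34×73.7 + 0.39×58.2 = 63.524%
Difference = 63.524 − 60.8667 = 2.6573 pp.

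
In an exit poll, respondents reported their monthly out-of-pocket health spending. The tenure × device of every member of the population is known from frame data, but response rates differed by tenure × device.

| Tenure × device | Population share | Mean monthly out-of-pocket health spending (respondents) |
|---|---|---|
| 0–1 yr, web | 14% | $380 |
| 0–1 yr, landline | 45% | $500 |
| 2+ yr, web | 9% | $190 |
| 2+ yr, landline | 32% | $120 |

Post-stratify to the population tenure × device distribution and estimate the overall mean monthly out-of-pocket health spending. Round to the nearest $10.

Weight each group's respondent value by its population share:
  0–1 yr, web: 0.14 × 380 = 53.2
  0–1 yr, landline: 0.45 × 500 = 225
  2+ yr, web: 0.09 × 190 = 17.1
  2+ yr, landline: 0.32 × 120 = 38.4
Post-stratified estimate = 333.7 → $330.

$330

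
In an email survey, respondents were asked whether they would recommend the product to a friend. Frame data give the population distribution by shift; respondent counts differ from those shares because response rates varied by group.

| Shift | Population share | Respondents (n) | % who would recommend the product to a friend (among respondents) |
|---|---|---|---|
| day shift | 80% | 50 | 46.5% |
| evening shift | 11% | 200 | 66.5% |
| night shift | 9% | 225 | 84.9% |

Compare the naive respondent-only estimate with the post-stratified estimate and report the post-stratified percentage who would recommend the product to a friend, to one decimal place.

52.2%

Unadjusted (pooled respondent) estimate weights by respondent counts:
  (50/475)×46.5 + (200/475)×66.5 + (225/475)×84.9 = 73.1105%
Post-stratifying to population shares instead:
  0.8×46.5 + 0.11×66.5 + 0.09×84.9 = 52.156%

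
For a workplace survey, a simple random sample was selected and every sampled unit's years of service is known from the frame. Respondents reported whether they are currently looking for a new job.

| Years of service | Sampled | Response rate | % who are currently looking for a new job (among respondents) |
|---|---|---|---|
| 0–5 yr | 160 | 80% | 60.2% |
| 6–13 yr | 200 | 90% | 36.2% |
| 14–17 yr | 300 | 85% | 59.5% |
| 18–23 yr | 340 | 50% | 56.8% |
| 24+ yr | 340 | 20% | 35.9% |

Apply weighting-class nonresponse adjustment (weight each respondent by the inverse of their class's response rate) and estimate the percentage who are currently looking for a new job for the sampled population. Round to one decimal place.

49.4%

Inverse-response-rate weighting restores each class to its sampled count, so class totals weight by n_sampled:
  0–5 yr: 160 × 60.2 = 9632
  6–13 yr: 200 × 36.2 = 7240
  14–17 yr: 300 × 59.5 = 17,850
  18–23 yr: 340 × 56.8 = 19,312
  24+ yr: 340 × 35.9 = 12,206
Adjusted estimate = 66,240 / 1,340 = 49.4328 → 49.4%.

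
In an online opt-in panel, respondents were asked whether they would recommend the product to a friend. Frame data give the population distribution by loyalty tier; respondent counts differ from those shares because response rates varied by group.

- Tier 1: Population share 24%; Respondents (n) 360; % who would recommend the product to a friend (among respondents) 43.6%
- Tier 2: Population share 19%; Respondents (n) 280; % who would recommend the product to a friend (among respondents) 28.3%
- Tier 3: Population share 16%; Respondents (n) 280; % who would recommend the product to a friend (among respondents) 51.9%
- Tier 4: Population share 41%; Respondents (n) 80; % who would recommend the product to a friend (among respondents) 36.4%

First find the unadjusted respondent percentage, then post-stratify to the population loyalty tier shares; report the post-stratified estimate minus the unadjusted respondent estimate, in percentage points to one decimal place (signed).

Unadjusted (pooled respondent) estimate weights by respondent counts:
  (360/1000)×43.6 + (280/1000)×28.3 + (280/1000)×51.9 + (80/1000)×36.4 = 41.064%
Post-stratifying to population shares instead:
  0.24×43.6 + 0.19×28.3 + 0.16×51.9 + 0.41×36.4 = 39.069%
Difference = 39.069 − 41.064 = -1.995 pp.

-2.0 percentage points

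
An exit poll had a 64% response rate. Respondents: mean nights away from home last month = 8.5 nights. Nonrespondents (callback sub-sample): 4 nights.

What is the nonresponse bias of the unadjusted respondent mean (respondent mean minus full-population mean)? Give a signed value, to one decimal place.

Nonresponse fraction = 1 − 0.64 = 0.36.
Bias = (nonresponse fraction) × (respondent mean − nonrespondent mean)
     = 0.36 × (8.5 − 4) = 0.36 × 4.5 = 1.62.

+1.6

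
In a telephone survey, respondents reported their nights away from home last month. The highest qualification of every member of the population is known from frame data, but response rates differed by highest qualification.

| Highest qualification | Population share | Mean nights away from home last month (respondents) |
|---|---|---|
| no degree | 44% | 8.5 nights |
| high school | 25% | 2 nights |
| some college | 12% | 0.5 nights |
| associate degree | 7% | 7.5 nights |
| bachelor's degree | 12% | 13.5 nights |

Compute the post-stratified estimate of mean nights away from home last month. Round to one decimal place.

6.4

Weight each group's respondent value by its population share:
  no degree: 0.44 × 8.5 = 3.74
  high school: 0.25 × 2 = 0.5
  some college: 0.12 × 0.5 = 0.06
  associate degree: 0.07 × 7.5 = 0.525
  bachelor's degree: 0.12 × 13.5 = 1.62
Post-stratified estimate = 6.445 → 6.4.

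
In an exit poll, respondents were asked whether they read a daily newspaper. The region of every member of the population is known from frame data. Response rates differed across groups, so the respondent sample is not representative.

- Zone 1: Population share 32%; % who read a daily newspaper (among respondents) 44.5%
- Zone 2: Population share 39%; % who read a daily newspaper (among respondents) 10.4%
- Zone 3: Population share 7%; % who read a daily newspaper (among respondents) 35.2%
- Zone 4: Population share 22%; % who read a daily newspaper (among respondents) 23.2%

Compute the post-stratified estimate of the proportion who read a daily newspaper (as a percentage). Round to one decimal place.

Reweight to the known region distribution:
  Zone 1: 0.32 × 44.5 = 14.24
  Zone 2: 0.39 × 10.4 = 4.056
  Zone 3: 0.07 × 35.2 = 2.464
  Zone 4: 0.22 × 23.2 = 5.104
Post-stratified estimate = 25.864 → 25.9%.

25.9%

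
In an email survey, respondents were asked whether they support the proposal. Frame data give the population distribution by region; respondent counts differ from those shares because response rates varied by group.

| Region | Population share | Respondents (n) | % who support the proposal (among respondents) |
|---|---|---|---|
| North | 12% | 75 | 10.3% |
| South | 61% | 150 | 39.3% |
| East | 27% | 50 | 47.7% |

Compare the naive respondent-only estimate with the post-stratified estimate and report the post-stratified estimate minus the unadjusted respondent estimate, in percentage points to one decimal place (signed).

+5.2 percentage points

Unadjusted (pooled respondent) estimate weights by respondent counts:
  (75/275)×10.3 + (150/275)×39.3 + (50/275)×47.7 = 32.9182%
Post-stratifying to population shares instead:
  0.12×10.3 + 0.61×39.3 + 0.27×47.7 = 38.088%
Difference = 38.088 − 32.9182 = 5.1698 pp.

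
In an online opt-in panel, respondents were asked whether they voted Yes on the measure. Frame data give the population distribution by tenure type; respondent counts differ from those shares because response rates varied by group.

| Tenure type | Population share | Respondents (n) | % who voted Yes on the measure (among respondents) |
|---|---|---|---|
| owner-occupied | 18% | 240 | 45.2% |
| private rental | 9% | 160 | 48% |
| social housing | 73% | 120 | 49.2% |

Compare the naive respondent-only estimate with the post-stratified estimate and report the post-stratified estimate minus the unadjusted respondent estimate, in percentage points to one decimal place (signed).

Without adjustment, the pooled respondent share is:
  (240/520)×45.2 + (160/520)×48 + (120/520)×49.2 = 46.9846%
Post-stratified estimate weights by population shares:
  0.18×45.2 + 0.09×48 + 0.73×49.2 = 48.372%
Difference = 48.372 − 46.9846 = 1.3874 pp.

+1.4 percentage points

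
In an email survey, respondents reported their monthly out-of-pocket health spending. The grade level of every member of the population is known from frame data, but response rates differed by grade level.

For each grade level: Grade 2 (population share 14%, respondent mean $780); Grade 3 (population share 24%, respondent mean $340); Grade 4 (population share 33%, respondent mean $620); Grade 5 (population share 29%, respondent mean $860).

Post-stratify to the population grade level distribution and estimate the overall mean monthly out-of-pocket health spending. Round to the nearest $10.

$640

Reweight to the known grade level distribution:
  Grade 2: 0.14 × 780 = 109.2
  Grade 3: 0.24 × 340 = 81.6
  Grade 4: 0.33 × 620 = 204.6
  Grade 5: 0.29 × 860 = 249.4
Post-stratified estimate = 644.8 → $640.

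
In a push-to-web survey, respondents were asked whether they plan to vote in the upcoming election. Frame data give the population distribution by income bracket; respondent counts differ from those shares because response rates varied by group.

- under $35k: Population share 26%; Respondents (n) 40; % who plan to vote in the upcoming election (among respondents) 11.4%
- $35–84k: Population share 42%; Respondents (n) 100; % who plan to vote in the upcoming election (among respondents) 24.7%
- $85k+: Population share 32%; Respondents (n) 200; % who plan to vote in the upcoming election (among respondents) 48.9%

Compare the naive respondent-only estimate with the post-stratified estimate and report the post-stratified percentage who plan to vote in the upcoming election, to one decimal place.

Without adjustment, the pooled respondent share is:
  (40/340)×11.4 + (100/340)×24.7 + (200/340)×48.9 = 37.3706%
Reweighting by population income bracket shares:
  0.26×11.4 + 0.42×24.7 + 0.32×48.9 = 28.986%

29.0%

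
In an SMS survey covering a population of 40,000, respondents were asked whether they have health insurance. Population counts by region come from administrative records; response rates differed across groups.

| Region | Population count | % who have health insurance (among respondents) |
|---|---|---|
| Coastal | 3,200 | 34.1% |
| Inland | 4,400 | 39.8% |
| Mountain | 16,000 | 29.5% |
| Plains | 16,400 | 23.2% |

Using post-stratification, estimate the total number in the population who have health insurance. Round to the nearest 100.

11,400

Estimated count per cell = population count × respondent percentage:
  Coastal: 3,200 × 34.1% = 1091.2
  Inland: 4,400 × 39.8% = 1751.2
  Mountain: 16,000 × 29.5% = 4720
  Plains: 16,400 × 23.2% = 3804.8
Estimated total = 11367.2 → 11,400.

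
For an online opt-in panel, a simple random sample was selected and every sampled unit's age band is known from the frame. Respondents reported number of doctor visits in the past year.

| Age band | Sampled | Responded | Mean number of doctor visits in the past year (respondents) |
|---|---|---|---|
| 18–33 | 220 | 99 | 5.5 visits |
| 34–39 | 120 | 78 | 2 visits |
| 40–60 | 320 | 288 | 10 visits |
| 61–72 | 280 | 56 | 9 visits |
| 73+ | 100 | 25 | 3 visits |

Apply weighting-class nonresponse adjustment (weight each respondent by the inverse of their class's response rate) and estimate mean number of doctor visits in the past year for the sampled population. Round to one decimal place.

Class response rates: 18–33 99/220 = 45%, 34–39 78/120 = 65%, 40–60 288/320 = 90%, 61–72 56/280 = 20%, 73+ 25/100 = 25%.
Each respondent's weight = sampled/responded in their class; summing within a class gives n_sampled, so:
  18–33: 220 × 5.5 = 1210
  34–39: 120 × 2 = 240
  40–60: 320 × 10 = 3200
  61–72: 280 × 9 = 2520
  73+: 100 × 3 = 300
Adjusted estimate = 7470 / 1,040 = 7.18269 → 7.2.

7.2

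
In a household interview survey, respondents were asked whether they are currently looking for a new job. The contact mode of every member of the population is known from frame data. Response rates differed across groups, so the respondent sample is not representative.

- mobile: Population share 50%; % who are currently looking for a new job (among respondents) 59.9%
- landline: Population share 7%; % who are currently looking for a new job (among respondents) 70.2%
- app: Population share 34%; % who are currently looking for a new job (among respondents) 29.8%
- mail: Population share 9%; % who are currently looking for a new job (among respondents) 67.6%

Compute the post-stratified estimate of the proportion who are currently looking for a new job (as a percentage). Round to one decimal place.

Reweight to the known contact mode distribution:
  mobile: 0.5 × 59.9 = 29.95
  landline: 0.07 × 70.2 = 4.914
  app: 0.34 × 29.8 = 10.132
  mail: 0.09 × 67.6 = 6.084
Post-stratified estimate = 51.08 → 51.1%.

51.1%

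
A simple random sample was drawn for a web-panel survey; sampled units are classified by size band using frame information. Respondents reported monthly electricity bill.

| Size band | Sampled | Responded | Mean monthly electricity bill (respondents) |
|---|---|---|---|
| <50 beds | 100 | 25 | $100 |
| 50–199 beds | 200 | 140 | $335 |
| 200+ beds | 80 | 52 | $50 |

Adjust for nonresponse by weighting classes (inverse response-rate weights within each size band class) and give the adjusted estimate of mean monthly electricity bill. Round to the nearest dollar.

$213

Class response rates: <50 beds 25/100 = 25%, 50–199 beds 140/200 = 70%, 200+ beds 52/80 = 65%.
Inverse-response-rate weighting restores each class to its sampled count, so class totals weight by n_sampled:
  <50 beds: 100 × 100 = 10,000
  50–199 beds: 200 × 335 = 67,000
  200+ beds: 80 × 50 = 4000
Adjusted estimate = 81,000 / 380 = 213.158 → $213.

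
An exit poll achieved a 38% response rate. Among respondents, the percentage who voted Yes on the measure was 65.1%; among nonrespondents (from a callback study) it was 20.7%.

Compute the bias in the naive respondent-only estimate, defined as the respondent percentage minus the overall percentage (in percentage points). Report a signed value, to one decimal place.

Nonresponse fraction = 1 − 0.38 = 0.62.
Bias = (nonresponse fraction) × (respondent percentage − nonrespondent percentage)
     = 0.62 × (65.1 − 20.7) = 0.62 × 44.4 = 27.528.

+27.5 percentage points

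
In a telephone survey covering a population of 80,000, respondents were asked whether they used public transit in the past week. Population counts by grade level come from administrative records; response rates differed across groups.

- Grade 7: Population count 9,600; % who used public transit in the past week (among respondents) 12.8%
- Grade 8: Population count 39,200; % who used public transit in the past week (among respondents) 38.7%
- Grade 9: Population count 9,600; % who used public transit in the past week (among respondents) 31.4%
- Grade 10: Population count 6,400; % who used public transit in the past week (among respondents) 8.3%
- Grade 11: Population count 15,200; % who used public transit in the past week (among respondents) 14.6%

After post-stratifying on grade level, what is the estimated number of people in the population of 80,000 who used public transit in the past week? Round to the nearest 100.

Apply each group's respondent rate to its population count:
  Grade 7: 9,600 × 12.8% = 1228.8
  Grade 8: 39,200 × 38.7% = 15170.4
  Grade 9: 9,600 × 31.4% = 3014.4
  Grade 10: 6,400 × 8.3% = 531.2
  Grade 11: 15,200 × 14.6% = 2219.2
Estimated total = 22,164 → 22,200.

22,200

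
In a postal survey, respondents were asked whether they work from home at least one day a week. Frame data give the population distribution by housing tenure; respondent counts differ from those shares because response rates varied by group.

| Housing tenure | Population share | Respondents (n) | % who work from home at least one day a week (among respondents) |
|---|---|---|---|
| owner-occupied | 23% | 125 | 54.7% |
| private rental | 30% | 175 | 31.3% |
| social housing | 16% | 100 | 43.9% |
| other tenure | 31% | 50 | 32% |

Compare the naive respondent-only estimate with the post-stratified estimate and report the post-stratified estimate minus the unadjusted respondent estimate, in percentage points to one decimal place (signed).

-1.8 percentage points

Naive respondent-only estimate (weights = respondent counts):
  (125/450)×54.7 + (175/450)×31.3 + (100/450)×43.9 + (50/450)×32 = 40.6778%
Post-stratifying to population shares instead:
  0.23×54.7 + 0.3×31.3 + 0.16×43.9 + 0.31×32 = 38.915%
Difference = 38.915 − 40.6778 = -1.7628 pp.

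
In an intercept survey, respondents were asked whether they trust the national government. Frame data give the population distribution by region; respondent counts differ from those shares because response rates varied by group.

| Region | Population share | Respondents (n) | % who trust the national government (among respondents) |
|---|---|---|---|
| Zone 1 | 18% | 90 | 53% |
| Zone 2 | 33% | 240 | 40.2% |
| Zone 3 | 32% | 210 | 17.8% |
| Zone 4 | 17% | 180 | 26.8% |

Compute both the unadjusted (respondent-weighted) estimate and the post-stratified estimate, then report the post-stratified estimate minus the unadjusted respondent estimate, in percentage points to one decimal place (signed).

Naive respondent-only estimate (weights = respondent counts):
  (90/720)×53 + (240/720)×40.2 + (210/720)×17.8 + (180/720)×26.8 = 31.9167%
Post-stratifying to population shares instead:
  0.18×53 + 0.33×40.2 + 0.32×17.8 + 0.17×26.8 = 33.058%
Difference = 33.058 − 31.9167 = 1.1413 pp.

+1.1 percentage points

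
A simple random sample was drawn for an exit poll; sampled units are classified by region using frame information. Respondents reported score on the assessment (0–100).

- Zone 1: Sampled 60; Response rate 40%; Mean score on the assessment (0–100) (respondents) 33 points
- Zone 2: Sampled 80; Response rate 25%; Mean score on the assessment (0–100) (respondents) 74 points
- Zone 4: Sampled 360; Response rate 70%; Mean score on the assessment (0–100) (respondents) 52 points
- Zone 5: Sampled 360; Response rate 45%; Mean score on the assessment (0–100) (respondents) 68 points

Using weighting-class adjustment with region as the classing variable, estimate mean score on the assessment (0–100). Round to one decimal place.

Inverse-response-rate weighting restores each class to its sampled count, so class totals weight by n_sampled:
  Zone 1: 60 × 33 = 1980
  Zone 2: 80 × 74 = 5920
  Zone 4: 360 × 52 = 18,720
  Zone 5: 360 × 68 = 24,480
Adjusted estimate = 51,100 / 860 = 59.4186 → 59.4.

59.4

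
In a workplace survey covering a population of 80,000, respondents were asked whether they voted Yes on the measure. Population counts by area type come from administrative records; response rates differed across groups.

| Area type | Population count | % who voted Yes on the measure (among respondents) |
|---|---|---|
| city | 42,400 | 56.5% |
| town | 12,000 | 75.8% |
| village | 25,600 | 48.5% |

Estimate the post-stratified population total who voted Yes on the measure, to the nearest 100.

45,500

Each cell contributes its population count × the respondent rate:
  city: 42,400 × 56.5% = 23,956
  town: 12,000 × 75.8% = 9096
  village: 25,600 × 48.5% = 12,416
Estimated total = 45,468 → 45,500.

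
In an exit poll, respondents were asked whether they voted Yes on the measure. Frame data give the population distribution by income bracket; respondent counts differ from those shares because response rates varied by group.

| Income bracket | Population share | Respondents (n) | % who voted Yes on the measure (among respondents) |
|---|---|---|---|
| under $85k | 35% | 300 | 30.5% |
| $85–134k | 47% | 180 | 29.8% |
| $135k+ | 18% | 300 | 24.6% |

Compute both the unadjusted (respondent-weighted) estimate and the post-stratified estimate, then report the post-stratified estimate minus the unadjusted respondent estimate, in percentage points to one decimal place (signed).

Naive respondent-only estimate (weights = respondent counts):
  (300/780)×30.5 + (180/780)×29.8 + (300/780)×24.6 = 28.0692%
Post-stratified estimate weights by population shares:
  0.35×30.5 + 0.47×29.8 + 0.18×24.6 = 29.109%
Difference = 29.109 − 28.0692 = 1.0398 pp.

+1.0 percentage points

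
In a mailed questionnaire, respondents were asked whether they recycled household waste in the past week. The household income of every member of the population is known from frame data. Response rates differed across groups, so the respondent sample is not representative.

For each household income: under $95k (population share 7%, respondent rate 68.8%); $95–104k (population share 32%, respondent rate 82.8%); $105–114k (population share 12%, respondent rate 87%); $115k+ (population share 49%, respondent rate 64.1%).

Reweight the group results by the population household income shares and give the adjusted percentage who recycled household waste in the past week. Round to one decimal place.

Weight each group's respondent value by its population share:
  under $95k: 0.07 × 68.8 = 4.816
  $95–104k: 0.32 × 82.8 = 26.496
  $105–114k: 0.12 × 87 = 10.44
  $115k+: 0.49 × 64.1 = 31.409
Post-stratified estimate = 73.161 → 73.2%.

73.2%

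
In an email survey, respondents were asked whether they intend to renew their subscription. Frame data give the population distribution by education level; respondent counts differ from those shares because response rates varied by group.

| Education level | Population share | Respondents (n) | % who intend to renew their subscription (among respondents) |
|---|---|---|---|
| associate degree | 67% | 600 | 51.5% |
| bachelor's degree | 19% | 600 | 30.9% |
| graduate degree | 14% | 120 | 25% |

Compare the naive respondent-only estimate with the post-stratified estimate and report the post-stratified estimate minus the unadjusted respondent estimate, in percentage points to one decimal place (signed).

Naive respondent-only estimate (weights = respondent counts):
  (600/1320)×51.5 + (600/1320)×30.9 + (120/1320)×25 = 39.7273%
Post-stratifying to population shares instead:
  0.67×51.5 + 0.19×30.9 + 0.14×25 = 43.876%
Difference = 43.876 − 39.7273 = 4.1487 pp.

+4.1 percentage points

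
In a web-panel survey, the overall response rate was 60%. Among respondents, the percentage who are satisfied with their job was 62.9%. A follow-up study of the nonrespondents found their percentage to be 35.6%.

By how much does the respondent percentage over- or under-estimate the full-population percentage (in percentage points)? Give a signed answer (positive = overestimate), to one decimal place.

Nonresponse fraction = 1 − 0.6 = 0.4.
Bias = (nonresponse fraction) × (respondent percentage − nonrespondent percentage)
     = 0.4 × (62.9 − 35.6) = 0.4 × 27.3 = 10.92.

+10.9 percentage points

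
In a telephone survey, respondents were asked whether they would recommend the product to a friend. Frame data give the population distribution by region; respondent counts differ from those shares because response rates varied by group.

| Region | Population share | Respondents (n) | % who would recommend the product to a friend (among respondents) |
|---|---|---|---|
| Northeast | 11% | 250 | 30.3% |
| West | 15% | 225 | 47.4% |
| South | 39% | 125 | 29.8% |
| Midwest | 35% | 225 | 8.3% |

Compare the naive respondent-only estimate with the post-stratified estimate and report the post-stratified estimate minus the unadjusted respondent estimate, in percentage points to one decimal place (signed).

-3.9 percentage points

Unadjusted (pooled respondent) estimate weights by respondent counts:
  (250/825)×30.3 + (225/825)×47.4 + (125/825)×29.8 + (225/825)×8.3 = 28.8879%
Reweighting by population region shares:
  0.11×30.3 + 0.15×47.4 + 0.39×29.8 + 0.35×8.3 = 24.97%
Difference = 24.97 − 28.8879 = -3.9179 pp.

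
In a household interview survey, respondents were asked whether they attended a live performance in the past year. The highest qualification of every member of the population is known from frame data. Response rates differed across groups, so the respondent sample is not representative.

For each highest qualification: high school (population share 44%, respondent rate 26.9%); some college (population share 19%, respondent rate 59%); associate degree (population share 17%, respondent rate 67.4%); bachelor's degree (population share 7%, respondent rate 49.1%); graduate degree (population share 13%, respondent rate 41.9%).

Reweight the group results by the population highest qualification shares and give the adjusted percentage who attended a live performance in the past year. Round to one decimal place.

Each cell contributes population-share × respondent value:
  high school: 0.44 × 26.9 = 11.836
  some college: 0.19 × 59 = 11.21
  associate degree: 0.17 × 67.4 = 11.458
  bachelor's degree: 0.07 × 49.1 = 3.437
  graduate degree: 0.13 × 41.9 = 5.447
Post-stratified estimate = 43.388 → 43.4%.

43.4%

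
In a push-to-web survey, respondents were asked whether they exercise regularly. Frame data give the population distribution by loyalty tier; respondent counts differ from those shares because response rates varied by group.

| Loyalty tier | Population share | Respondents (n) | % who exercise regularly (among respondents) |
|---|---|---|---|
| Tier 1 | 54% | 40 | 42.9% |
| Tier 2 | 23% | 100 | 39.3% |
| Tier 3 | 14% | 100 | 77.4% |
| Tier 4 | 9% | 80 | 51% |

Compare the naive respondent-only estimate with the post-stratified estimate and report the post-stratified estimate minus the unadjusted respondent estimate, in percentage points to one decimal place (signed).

-7.0 percentage points

Naive respondent-only estimate (weights = respondent counts):
  (40/320)×42.9 + (100/320)×39.3 + (100/320)×77.4 + (80/320)×51 = 54.5812%
Reweighting by population loyalty tier shares:
  0.54×42.9 + 0.23×39.3 + 0.14×77.4 + 0.09×51 = 47.631%
Difference = 47.631 − 54.5812 = -6.9502 pp.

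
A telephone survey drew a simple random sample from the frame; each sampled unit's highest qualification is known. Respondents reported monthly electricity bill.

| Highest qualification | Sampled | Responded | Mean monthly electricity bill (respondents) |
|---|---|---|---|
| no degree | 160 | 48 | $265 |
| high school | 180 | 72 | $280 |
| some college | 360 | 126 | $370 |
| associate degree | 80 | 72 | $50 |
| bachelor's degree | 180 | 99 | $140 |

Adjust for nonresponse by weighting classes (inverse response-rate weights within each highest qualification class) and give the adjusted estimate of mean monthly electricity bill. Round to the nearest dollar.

Response rates by class: no degree 48/160 = 30%, high school 72/180 = 40%, some college 126/360 = 35%, associate degree 72/80 = 90%, bachelor's degree 99/180 = 55%.
With weight = n_sampled/n_responded per class, the weighted class total is n_sampled:
  no degree: 160 × 265 = 42,400
  high school: 180 × 280 = 50,400
  some college: 360 × 370 = 133,200
  associate degree: 80 × 50 = 4000
  bachelor's degree: 180 × 140 = 25,200
Adjusted estimate = 255,200 / 960 = 265.833 → $266.

$266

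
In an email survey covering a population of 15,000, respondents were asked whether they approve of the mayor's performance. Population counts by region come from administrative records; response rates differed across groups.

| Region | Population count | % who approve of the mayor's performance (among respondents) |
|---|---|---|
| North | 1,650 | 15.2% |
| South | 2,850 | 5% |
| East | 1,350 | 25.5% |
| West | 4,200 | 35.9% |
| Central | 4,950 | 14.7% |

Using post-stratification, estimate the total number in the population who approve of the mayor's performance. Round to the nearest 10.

2,970

Estimated count per cell = population count × respondent percentage:
  North: 1,650 × 15.2% = 250.8
  South: 2,850 × 5% = 142.5
  East: 1,350 × 25.5% = 344.25
  West: 4,200 × 35.9% = 1507.8
  Central: 4,950 × 14.7% = 727.65
Estimated total = 2973 → 2,970.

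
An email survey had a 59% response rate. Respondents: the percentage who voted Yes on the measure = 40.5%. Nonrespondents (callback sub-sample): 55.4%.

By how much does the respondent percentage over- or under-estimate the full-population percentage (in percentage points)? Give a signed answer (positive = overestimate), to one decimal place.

Nonresponse fraction = 1 − 0.59 = 0.41.
Bias = (nonresponse fraction) × (respondent percentage − nonrespondent percentage)
     = 0.41 × (40.5 − 55.4) = 0.41 × -14.9 = -6.109.

-6.1 percentage points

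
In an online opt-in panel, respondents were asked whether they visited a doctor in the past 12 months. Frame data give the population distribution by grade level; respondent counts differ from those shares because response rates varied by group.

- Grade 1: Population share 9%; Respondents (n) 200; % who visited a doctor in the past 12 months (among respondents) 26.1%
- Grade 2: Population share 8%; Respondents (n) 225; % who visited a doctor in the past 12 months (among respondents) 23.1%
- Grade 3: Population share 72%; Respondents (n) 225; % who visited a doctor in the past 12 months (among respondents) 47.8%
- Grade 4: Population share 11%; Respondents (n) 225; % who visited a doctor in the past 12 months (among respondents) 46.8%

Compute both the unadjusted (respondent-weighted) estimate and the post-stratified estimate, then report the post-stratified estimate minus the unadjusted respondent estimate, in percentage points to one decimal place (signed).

+7.5 percentage points

Naive respondent-only estimate (weights = respondent counts):
  (200/875)×26.1 + (225/875)×23.1 + (225/875)×47.8 + (225/875)×46.8 = 36.2314%
Post-stratifying to population shares instead:
  0.09×26.1 + 0.08×23.1 + 0.72×47.8 + 0.11×46.8 = 43.761%
Difference = 43.761 − 36.2314 = 7.5296 pp.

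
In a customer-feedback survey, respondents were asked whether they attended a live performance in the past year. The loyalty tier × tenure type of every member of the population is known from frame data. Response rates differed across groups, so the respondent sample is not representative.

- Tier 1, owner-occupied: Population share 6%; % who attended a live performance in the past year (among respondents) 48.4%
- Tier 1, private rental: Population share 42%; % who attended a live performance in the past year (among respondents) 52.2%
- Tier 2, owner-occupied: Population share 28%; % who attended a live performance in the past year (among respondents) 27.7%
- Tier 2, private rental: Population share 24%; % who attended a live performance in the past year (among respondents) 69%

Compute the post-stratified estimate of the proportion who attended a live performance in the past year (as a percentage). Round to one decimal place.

49.1%

Each cell contributes population-share × respondent value:
  Tier 1, owner-occupied: 0.06 × 48.4 = 2.904
  Tier 1, private rental: 0.42 × 52.2 = 21.924
  Tier 2, owner-occupied: 0.28 × 27.7 = 7.756
  Tier 2, private rental: 0.24 × 69 = 16.56
Post-stratified estimate = 49.144 → 49.1%.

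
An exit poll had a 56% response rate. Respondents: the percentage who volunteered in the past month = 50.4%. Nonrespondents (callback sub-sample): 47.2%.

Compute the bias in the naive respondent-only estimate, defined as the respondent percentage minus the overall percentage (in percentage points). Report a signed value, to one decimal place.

Nonresponse fraction = 1 − 0.56 = 0.44.
Bias = (nonresponse fraction) × (respondent percentage − nonrespondent percentage)
     = 0.44 × (50.4 − 47.2) = 0.44 × 3.2 = 1.408.

+1.4 percentage points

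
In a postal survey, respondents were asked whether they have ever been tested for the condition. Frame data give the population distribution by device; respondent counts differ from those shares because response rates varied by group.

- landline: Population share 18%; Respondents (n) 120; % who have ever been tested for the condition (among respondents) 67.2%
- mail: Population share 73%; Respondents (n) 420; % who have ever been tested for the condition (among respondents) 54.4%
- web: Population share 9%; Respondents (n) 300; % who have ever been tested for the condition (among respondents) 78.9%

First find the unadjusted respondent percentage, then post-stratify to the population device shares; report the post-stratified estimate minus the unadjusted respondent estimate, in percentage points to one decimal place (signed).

Unadjusted (pooled respondent) estimate weights by respondent counts:
  (120/840)×67.2 + (420/840)×54.4 + (300/840)×78.9 = 64.9786%
Post-stratified estimate weights by population shares:
  0.18×67.2 + 0.73×54.4 + 0.09×78.9 = 58.909%
Difference = 58.909 − 64.9786 = -6.0696 pp.

-6.1 percentage points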